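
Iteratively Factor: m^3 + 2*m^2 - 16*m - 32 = (m - 4)*(m^2 + 6*m + 8) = (m - 4)*(m + 4)*(m + 2)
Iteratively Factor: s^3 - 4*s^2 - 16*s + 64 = (s + 4)*(s^2 - 8*s + 16) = (s - 4)*(s + 4)*(s - 4)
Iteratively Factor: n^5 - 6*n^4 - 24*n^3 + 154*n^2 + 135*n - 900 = (n - 5)*(n^4 - n^3 - 29*n^2 + 9*n + 180) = (n - 5)*(n - 3)*(n^3 + 2*n^2 - 23*n - 60) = (n - 5)*(n - 3)*(n + 3)*(n^2 - n - 20) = (n - 5)^2*(n - 3)*(n + 3)*(n + 4)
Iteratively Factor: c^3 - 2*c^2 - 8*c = (c + 2)*(c^2 - 4*c) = (c - 4)*(c + 2)*(c)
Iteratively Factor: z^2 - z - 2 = (z + 1)*(z - 2)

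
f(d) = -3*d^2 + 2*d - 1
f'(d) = 2 - 6*d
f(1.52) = -4.89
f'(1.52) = -7.12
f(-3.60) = -47.08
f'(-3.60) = 23.60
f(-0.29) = -1.83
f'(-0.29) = 3.74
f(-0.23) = -1.62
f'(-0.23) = 3.38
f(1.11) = -2.48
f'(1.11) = -4.66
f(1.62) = -5.63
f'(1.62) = -7.72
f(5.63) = -84.83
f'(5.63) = -31.78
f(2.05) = -9.51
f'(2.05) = -10.30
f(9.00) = -226.00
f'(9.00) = -52.00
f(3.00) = -22.00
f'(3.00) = -16.00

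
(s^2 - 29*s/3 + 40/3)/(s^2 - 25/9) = 3*(s - 8)/(3*s + 5)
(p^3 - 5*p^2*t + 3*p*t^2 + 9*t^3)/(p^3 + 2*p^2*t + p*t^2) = (p^2 - 6*p*t + 9*t^2)/(p*(p + t))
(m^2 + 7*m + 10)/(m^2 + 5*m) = (m + 2)/m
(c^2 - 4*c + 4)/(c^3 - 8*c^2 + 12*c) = (c - 2)/(c*(c - 6))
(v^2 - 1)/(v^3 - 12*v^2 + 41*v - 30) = (v + 1)/(v^2 - 11*v + 30)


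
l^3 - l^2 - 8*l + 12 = (l - 2)^2*(l + 3)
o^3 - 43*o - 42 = (o - 7)*(o + 1)*(o + 6)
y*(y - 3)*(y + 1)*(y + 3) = y^4 + y^3 - 9*y^2 - 9*y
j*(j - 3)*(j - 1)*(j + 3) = j^4 - j^3 - 9*j^2 + 9*j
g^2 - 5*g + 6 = (g - 3)*(g - 2)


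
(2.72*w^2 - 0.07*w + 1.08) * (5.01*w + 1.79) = 13.6272*w^3 + 4.5181*w^2 + 5.2855*w + 1.9332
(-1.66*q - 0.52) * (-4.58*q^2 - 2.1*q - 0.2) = 7.6028*q^3 + 5.8676*q^2 + 1.424*q + 0.104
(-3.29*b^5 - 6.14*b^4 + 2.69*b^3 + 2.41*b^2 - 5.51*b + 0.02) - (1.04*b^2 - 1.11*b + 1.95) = -3.29*b^5 - 6.14*b^4 + 2.69*b^3 + 1.37*b^2 - 4.4*b - 1.93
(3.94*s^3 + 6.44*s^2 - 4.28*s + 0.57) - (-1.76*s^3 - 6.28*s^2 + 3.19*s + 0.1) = 5.7*s^3 + 12.72*s^2 - 7.47*s + 0.47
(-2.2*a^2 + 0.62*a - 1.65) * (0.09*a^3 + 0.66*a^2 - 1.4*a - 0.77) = -0.198*a^5 - 1.3962*a^4 + 3.3407*a^3 - 0.263*a^2 + 1.8326*a + 1.2705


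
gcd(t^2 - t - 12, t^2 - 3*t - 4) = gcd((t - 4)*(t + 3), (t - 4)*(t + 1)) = t - 4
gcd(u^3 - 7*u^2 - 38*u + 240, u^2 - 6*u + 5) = u - 5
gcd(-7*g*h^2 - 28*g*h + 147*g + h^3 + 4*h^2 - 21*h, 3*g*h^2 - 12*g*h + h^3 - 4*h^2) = 1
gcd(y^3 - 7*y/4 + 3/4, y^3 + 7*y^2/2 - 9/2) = y^2 + y/2 - 3/2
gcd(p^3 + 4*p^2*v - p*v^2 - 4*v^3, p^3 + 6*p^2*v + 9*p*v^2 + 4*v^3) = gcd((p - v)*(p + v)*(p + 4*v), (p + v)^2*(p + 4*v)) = p^2 + 5*p*v + 4*v^2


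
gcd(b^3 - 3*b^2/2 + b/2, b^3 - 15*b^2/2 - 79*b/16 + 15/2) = 1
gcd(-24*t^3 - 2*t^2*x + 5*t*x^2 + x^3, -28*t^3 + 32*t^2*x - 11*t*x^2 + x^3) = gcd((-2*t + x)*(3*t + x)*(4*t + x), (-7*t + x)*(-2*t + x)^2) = -2*t + x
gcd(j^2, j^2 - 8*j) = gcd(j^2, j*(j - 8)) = j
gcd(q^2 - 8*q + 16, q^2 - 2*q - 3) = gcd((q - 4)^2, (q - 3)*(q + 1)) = 1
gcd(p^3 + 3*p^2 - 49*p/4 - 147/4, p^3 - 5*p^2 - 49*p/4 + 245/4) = p^2 - 49/4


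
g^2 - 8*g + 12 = (g - 6)*(g - 2)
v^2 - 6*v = v*(v - 6)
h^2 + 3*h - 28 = (h - 4)*(h + 7)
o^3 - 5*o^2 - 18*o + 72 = (o - 6)*(o - 3)*(o + 4)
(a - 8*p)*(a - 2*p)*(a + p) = a^3 - 9*a^2*p + 6*a*p^2 + 16*p^3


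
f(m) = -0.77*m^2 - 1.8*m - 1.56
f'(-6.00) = 7.44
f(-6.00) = -18.48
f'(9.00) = -15.66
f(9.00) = -80.13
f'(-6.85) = 8.75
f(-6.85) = -25.36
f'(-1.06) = -0.17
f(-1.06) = -0.52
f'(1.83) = -4.62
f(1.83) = -7.43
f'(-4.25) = 4.74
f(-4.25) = -7.82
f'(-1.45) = 0.43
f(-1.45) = -0.57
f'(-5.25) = 6.28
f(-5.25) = -13.33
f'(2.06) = -4.97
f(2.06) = -8.54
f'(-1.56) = 0.60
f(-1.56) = -0.63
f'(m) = -1.54*m - 1.8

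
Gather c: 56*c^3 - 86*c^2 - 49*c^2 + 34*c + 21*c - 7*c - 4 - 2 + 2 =56*c^3 - 135*c^2 + 48*c - 4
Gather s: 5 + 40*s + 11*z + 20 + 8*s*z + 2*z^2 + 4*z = s*(8*z + 40) + 2*z^2 + 15*z + 25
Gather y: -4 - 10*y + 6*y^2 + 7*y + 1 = 6*y^2 - 3*y - 3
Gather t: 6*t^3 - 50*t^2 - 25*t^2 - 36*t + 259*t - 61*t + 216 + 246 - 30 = 6*t^3 - 75*t^2 + 162*t + 432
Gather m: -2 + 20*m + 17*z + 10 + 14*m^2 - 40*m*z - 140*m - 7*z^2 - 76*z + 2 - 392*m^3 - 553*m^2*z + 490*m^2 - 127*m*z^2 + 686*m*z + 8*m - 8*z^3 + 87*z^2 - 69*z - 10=-392*m^3 + m^2*(504 - 553*z) + m*(-127*z^2 + 646*z - 112) - 8*z^3 + 80*z^2 - 128*z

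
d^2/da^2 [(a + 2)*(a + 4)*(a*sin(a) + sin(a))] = -a^3*sin(a) - 7*a^2*sin(a) + 6*a^2*cos(a) - 8*a*sin(a) + 28*a*cos(a) + 6*sin(a) + 28*cos(a)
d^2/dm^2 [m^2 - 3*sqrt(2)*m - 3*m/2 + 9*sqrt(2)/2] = 2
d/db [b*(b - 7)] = 2*b - 7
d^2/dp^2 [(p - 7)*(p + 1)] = 2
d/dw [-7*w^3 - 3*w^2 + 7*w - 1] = -21*w^2 - 6*w + 7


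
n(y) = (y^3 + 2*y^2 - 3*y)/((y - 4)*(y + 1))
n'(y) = (3*y^2 + 4*y - 3)/((y - 4)*(y + 1)) - (y^3 + 2*y^2 - 3*y)/((y - 4)*(y + 1)^2) - (y^3 + 2*y^2 - 3*y)/((y - 4)^2*(y + 1))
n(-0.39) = -0.53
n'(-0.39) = 2.28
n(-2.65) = 0.31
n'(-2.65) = 0.91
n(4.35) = 57.20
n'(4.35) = -136.11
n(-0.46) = -0.71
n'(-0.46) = 2.90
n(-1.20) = 4.57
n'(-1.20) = 20.38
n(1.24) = -0.20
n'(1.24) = -1.05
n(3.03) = -9.49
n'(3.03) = -16.81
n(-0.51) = -0.87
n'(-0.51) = 3.51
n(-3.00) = 0.00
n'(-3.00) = 0.86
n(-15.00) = -10.83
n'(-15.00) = 0.96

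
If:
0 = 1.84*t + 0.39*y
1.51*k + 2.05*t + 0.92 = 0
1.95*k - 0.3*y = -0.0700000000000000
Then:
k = 0.62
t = -0.91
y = 4.28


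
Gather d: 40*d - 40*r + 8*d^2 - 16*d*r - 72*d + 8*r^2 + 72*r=8*d^2 + d*(-16*r - 32) + 8*r^2 + 32*r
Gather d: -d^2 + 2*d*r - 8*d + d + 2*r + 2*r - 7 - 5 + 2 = -d^2 + d*(2*r - 7) + 4*r - 10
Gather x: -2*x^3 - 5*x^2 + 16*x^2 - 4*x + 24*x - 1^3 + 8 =-2*x^3 + 11*x^2 + 20*x + 7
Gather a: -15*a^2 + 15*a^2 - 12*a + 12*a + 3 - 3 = 0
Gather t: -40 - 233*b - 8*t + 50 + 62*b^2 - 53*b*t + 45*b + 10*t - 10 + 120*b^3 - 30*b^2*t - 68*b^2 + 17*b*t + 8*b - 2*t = 120*b^3 - 6*b^2 - 180*b + t*(-30*b^2 - 36*b)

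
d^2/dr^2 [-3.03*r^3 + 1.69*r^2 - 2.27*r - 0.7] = 3.38 - 18.18*r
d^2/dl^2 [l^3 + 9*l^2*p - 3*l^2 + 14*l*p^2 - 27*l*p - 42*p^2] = 6*l + 18*p - 6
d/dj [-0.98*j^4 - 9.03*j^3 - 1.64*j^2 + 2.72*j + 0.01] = -3.92*j^3 - 27.09*j^2 - 3.28*j + 2.72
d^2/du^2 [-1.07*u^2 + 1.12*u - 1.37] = -2.14000000000000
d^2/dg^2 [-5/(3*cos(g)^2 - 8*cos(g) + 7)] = 10*(-18*sin(g)^4 - sin(g)^2 - 73*cos(g) + 9*cos(3*g) + 62)/(3*sin(g)^2 + 8*cos(g) - 10)^3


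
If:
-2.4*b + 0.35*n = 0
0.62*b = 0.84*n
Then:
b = 0.00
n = 0.00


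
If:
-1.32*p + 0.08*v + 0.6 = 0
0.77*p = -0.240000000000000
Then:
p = -0.31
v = -12.64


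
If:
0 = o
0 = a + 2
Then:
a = -2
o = 0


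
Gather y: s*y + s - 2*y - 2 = s + y*(s - 2) - 2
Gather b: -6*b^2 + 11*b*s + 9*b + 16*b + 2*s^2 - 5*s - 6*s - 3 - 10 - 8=-6*b^2 + b*(11*s + 25) + 2*s^2 - 11*s - 21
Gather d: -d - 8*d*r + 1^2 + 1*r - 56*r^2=d*(-8*r - 1) - 56*r^2 + r + 1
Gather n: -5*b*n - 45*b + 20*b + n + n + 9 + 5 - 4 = -25*b + n*(2 - 5*b) + 10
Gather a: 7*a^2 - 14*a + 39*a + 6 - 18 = 7*a^2 + 25*a - 12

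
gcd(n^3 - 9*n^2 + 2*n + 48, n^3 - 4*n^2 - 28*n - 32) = n^2 - 6*n - 16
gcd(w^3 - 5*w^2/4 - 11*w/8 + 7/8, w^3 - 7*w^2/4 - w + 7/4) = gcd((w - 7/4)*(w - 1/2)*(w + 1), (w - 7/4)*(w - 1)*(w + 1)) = w^2 - 3*w/4 - 7/4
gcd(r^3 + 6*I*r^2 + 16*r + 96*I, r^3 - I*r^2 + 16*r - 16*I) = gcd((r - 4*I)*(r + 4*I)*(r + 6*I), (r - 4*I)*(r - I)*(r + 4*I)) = r^2 + 16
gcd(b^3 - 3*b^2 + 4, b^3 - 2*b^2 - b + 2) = b^2 - b - 2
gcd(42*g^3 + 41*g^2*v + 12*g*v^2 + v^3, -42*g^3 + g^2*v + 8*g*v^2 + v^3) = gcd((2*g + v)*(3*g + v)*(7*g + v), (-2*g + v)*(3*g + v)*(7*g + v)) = 21*g^2 + 10*g*v + v^2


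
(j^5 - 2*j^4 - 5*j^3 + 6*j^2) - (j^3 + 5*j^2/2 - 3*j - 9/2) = j^5 - 2*j^4 - 6*j^3 + 7*j^2/2 + 3*j + 9/2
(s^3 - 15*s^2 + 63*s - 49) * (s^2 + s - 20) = s^5 - 14*s^4 + 28*s^3 + 314*s^2 - 1309*s + 980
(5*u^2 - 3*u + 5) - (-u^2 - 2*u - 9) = 6*u^2 - u + 14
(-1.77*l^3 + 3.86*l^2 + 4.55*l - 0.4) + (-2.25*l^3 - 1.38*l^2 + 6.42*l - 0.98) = -4.02*l^3 + 2.48*l^2 + 10.97*l - 1.38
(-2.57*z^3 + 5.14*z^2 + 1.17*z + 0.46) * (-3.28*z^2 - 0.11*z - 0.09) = 8.4296*z^5 - 16.5765*z^4 - 4.1717*z^3 - 2.1001*z^2 - 0.1559*z - 0.0414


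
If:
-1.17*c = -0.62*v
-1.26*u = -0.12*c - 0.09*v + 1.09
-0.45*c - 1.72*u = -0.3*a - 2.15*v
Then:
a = -5.67292090625424*v - 4.95978835978836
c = 0.52991452991453*v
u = 0.121896621896622*v - 0.865079365079365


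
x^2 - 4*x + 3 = (x - 3)*(x - 1)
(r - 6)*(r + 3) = r^2 - 3*r - 18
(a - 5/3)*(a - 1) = a^2 - 8*a/3 + 5/3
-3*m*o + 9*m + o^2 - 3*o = (-3*m + o)*(o - 3)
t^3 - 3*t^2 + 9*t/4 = t*(t - 3/2)^2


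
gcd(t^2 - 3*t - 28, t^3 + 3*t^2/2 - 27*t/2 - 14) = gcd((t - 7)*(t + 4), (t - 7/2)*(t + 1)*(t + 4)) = t + 4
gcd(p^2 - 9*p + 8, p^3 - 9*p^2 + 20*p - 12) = p - 1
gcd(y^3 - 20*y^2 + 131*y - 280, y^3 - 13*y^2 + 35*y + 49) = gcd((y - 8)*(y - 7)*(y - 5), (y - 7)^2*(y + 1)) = y - 7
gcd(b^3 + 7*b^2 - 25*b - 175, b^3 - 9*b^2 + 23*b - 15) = b - 5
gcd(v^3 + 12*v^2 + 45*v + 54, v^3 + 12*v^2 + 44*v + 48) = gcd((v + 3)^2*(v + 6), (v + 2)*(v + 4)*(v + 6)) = v + 6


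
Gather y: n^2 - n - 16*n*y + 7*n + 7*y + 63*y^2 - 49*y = n^2 + 6*n + 63*y^2 + y*(-16*n - 42)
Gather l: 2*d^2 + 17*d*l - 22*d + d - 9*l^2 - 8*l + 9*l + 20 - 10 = 2*d^2 - 21*d - 9*l^2 + l*(17*d + 1) + 10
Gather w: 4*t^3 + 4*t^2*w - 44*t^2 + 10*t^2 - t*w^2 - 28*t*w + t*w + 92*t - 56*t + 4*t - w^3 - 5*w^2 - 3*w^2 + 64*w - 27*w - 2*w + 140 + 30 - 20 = 4*t^3 - 34*t^2 + 40*t - w^3 + w^2*(-t - 8) + w*(4*t^2 - 27*t + 35) + 150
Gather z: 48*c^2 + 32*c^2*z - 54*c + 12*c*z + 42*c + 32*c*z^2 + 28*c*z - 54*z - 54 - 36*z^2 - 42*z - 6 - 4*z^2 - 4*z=48*c^2 - 12*c + z^2*(32*c - 40) + z*(32*c^2 + 40*c - 100) - 60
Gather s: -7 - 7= -14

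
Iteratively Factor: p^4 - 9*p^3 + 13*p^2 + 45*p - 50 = (p + 2)*(p^3 - 11*p^2 + 35*p - 25) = (p - 1)*(p + 2)*(p^2 - 10*p + 25) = (p - 5)*(p - 1)*(p + 2)*(p - 5)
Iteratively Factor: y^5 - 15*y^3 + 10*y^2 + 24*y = (y + 1)*(y^4 - y^3 - 14*y^2 + 24*y) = (y - 2)*(y + 1)*(y^3 + y^2 - 12*y) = y*(y - 2)*(y + 1)*(y^2 + y - 12) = y*(y - 2)*(y + 1)*(y + 4)*(y - 3)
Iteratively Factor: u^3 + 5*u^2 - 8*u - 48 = (u + 4)*(u^2 + u - 12) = (u + 4)^2*(u - 3)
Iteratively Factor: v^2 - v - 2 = (v + 1)*(v - 2)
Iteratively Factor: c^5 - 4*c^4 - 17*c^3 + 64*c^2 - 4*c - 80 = (c + 4)*(c^4 - 8*c^3 + 15*c^2 + 4*c - 20) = (c + 1)*(c + 4)*(c^3 - 9*c^2 + 24*c - 20) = (c - 2)*(c + 1)*(c + 4)*(c^2 - 7*c + 10) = (c - 2)^2*(c + 1)*(c + 4)*(c - 5)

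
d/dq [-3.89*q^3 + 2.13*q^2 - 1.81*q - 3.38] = -11.67*q^2 + 4.26*q - 1.81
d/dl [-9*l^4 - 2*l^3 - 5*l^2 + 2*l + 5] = -36*l^3 - 6*l^2 - 10*l + 2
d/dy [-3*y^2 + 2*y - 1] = 2 - 6*y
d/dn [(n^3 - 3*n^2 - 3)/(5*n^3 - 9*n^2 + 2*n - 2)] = (6*n^4 + 4*n^3 + 33*n^2 - 42*n + 6)/(25*n^6 - 90*n^5 + 101*n^4 - 56*n^3 + 40*n^2 - 8*n + 4)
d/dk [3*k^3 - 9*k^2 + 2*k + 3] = 9*k^2 - 18*k + 2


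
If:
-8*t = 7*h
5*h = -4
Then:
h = -4/5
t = 7/10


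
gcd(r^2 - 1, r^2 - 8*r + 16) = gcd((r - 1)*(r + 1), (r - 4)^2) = 1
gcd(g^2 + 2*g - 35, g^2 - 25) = g - 5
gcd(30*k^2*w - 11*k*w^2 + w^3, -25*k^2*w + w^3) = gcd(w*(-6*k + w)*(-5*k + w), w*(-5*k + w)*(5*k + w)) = -5*k*w + w^2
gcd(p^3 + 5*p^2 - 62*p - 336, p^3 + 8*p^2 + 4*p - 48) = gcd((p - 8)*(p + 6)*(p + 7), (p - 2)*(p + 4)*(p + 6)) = p + 6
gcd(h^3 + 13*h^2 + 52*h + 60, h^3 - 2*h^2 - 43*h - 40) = h + 5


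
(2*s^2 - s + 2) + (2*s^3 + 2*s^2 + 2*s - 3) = 2*s^3 + 4*s^2 + s - 1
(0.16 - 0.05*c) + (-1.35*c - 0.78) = -1.4*c - 0.62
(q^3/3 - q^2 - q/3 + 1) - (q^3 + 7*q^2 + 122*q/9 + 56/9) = -2*q^3/3 - 8*q^2 - 125*q/9 - 47/9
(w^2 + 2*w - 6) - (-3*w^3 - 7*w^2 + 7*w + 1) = 3*w^3 + 8*w^2 - 5*w - 7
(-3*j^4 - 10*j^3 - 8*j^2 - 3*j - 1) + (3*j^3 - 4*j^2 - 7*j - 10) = -3*j^4 - 7*j^3 - 12*j^2 - 10*j - 11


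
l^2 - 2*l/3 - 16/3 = (l - 8/3)*(l + 2)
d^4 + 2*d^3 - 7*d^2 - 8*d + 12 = (d - 2)*(d - 1)*(d + 2)*(d + 3)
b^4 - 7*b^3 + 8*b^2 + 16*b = b*(b - 4)^2*(b + 1)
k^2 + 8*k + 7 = (k + 1)*(k + 7)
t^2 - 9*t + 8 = (t - 8)*(t - 1)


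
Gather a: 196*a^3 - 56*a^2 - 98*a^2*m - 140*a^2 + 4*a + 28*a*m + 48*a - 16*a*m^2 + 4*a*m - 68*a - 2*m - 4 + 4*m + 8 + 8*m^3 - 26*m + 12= 196*a^3 + a^2*(-98*m - 196) + a*(-16*m^2 + 32*m - 16) + 8*m^3 - 24*m + 16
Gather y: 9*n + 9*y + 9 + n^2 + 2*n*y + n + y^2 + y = n^2 + 10*n + y^2 + y*(2*n + 10) + 9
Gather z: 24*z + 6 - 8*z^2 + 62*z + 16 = -8*z^2 + 86*z + 22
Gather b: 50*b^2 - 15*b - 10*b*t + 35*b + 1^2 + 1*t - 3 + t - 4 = 50*b^2 + b*(20 - 10*t) + 2*t - 6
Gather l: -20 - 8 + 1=-27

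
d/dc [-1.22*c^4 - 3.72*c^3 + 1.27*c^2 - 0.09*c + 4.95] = -4.88*c^3 - 11.16*c^2 + 2.54*c - 0.09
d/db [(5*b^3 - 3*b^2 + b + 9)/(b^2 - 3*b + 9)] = (5*b^4 - 30*b^3 + 143*b^2 - 72*b + 36)/(b^4 - 6*b^3 + 27*b^2 - 54*b + 81)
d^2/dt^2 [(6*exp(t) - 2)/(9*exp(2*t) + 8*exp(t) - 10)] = (486*exp(4*t) - 1080*exp(3*t) + 2808*exp(2*t) - 368*exp(t) + 440)*exp(t)/(729*exp(6*t) + 1944*exp(5*t) - 702*exp(4*t) - 3808*exp(3*t) + 780*exp(2*t) + 2400*exp(t) - 1000)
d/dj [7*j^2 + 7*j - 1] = 14*j + 7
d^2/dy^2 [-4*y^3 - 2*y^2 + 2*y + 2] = -24*y - 4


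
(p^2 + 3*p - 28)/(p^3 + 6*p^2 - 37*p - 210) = (p - 4)/(p^2 - p - 30)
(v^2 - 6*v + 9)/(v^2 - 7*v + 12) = (v - 3)/(v - 4)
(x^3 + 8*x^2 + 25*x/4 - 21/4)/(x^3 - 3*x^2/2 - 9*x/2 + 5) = (4*x^3 + 32*x^2 + 25*x - 21)/(2*(2*x^3 - 3*x^2 - 9*x + 10))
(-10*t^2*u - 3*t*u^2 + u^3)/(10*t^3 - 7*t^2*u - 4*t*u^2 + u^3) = -u/(t - u)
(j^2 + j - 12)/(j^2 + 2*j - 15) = (j + 4)/(j + 5)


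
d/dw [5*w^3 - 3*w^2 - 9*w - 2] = 15*w^2 - 6*w - 9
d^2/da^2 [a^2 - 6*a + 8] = 2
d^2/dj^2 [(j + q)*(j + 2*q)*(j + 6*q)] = 6*j + 18*q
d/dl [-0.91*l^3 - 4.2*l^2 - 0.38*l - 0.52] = -2.73*l^2 - 8.4*l - 0.38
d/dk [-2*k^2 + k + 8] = 1 - 4*k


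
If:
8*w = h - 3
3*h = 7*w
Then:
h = -21/17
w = -9/17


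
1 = 1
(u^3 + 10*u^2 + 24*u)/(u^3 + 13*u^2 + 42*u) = (u + 4)/(u + 7)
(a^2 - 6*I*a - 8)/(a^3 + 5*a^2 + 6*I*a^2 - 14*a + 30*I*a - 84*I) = (a^2 - 6*I*a - 8)/(a^3 + a^2*(5 + 6*I) + a*(-14 + 30*I) - 84*I)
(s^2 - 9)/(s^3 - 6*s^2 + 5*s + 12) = (s + 3)/(s^2 - 3*s - 4)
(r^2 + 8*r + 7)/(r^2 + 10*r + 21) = (r + 1)/(r + 3)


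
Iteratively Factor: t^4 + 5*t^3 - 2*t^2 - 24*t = (t)*(t^3 + 5*t^2 - 2*t - 24) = t*(t + 3)*(t^2 + 2*t - 8) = t*(t - 2)*(t + 3)*(t + 4)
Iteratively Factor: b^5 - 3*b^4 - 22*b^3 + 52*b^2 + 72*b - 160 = (b + 4)*(b^4 - 7*b^3 + 6*b^2 + 28*b - 40) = (b - 2)*(b + 4)*(b^3 - 5*b^2 - 4*b + 20) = (b - 2)^2*(b + 4)*(b^2 - 3*b - 10) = (b - 5)*(b - 2)^2*(b + 4)*(b + 2)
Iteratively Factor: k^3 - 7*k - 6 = (k + 2)*(k^2 - 2*k - 3) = (k - 3)*(k + 2)*(k + 1)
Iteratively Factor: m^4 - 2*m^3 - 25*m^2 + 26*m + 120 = (m - 3)*(m^3 + m^2 - 22*m - 40) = (m - 3)*(m + 4)*(m^2 - 3*m - 10) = (m - 3)*(m + 2)*(m + 4)*(m - 5)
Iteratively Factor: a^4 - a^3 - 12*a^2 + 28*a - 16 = (a + 4)*(a^3 - 5*a^2 + 8*a - 4) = (a - 2)*(a + 4)*(a^2 - 3*a + 2) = (a - 2)*(a - 1)*(a + 4)*(a - 2)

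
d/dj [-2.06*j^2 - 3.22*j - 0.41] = -4.12*j - 3.22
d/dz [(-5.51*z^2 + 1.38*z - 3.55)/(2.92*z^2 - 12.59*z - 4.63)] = (65.3413*z^2 + 71.7546*z - 51.0839)/(8.5264*z^4 - 73.5256*z^3 + 131.4689*z^2 + 116.5834*z + 21.4369)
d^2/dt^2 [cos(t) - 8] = -cos(t)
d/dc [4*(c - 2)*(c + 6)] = 8*c + 16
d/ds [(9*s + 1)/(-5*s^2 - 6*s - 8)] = (45*s^2 + 10*s - 66)/(25*s^4 + 60*s^3 + 116*s^2 + 96*s + 64)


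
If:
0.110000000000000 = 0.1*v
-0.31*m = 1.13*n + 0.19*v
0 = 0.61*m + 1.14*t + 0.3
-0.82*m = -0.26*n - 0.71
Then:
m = 0.74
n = -0.39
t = -0.66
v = 1.10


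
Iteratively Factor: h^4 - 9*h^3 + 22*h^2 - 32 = (h + 1)*(h^3 - 10*h^2 + 32*h - 32) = (h - 4)*(h + 1)*(h^2 - 6*h + 8) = (h - 4)*(h - 2)*(h + 1)*(h - 4)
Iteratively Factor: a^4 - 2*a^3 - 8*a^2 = (a)*(a^3 - 2*a^2 - 8*a) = a*(a - 4)*(a^2 + 2*a) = a*(a - 4)*(a + 2)*(a)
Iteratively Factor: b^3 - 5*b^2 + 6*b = (b - 2)*(b^2 - 3*b) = b*(b - 2)*(b - 3)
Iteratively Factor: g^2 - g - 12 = (g - 4)*(g + 3)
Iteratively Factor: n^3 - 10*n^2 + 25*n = (n)*(n^2 - 10*n + 25) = n*(n - 5)*(n - 5)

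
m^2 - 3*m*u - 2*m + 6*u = (m - 2)*(m - 3*u)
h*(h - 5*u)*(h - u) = h^3 - 6*h^2*u + 5*h*u^2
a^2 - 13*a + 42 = (a - 7)*(a - 6)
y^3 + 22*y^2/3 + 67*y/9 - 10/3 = (y - 1/3)*(y + 5/3)*(y + 6)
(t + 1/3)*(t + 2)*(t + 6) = t^3 + 25*t^2/3 + 44*t/3 + 4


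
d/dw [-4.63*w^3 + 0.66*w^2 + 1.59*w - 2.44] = -13.89*w^2 + 1.32*w + 1.59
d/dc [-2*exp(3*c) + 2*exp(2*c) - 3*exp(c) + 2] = (-6*exp(2*c) + 4*exp(c) - 3)*exp(c)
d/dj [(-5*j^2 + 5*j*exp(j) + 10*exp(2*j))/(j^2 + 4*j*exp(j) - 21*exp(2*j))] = (25*j^3 - 190*j^2*exp(j) - 25*j^2 + 145*j*exp(2*j) + 190*j*exp(j) - 145*exp(2*j))*exp(j)/(j^4 + 8*j^3*exp(j) - 26*j^2*exp(2*j) - 168*j*exp(3*j) + 441*exp(4*j))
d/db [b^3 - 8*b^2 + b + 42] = 3*b^2 - 16*b + 1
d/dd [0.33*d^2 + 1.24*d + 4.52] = 0.66*d + 1.24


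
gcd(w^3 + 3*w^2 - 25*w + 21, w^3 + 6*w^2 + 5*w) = 1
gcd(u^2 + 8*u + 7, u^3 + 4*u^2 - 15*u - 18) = u + 1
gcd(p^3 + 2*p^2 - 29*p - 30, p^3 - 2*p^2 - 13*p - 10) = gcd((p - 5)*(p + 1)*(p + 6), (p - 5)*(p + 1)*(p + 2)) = p^2 - 4*p - 5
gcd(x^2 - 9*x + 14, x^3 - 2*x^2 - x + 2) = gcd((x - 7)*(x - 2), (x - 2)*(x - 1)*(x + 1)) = x - 2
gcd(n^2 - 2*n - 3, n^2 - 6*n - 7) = n + 1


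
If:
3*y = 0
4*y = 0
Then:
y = 0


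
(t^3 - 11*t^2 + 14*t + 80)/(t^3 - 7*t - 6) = (t^2 - 13*t + 40)/(t^2 - 2*t - 3)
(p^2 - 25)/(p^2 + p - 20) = (p - 5)/(p - 4)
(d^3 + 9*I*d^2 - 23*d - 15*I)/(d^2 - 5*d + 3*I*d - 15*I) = (d^2 + 6*I*d - 5)/(d - 5)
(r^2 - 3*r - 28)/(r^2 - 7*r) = (r + 4)/r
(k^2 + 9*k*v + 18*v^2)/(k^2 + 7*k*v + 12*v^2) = (k + 6*v)/(k + 4*v)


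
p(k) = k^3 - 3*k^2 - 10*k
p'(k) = 3*k^2 - 6*k - 10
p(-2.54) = -10.34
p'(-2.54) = 24.59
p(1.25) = -15.23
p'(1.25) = -12.81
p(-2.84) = -18.70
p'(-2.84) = 31.24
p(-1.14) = 6.02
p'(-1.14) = 0.74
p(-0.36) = 3.16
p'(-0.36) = -7.45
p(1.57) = -19.22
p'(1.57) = -12.03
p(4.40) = -16.90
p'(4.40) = 21.68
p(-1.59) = 4.30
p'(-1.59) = 7.12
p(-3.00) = -24.00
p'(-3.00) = 35.00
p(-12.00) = -2040.00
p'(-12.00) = 494.00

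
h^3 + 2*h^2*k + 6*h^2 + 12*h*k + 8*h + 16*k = (h + 2)*(h + 4)*(h + 2*k)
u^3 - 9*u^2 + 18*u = u*(u - 6)*(u - 3)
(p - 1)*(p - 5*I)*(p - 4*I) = p^3 - p^2 - 9*I*p^2 - 20*p + 9*I*p + 20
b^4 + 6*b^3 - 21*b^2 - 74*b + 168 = (b - 3)*(b - 2)*(b + 4)*(b + 7)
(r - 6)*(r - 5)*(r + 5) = r^3 - 6*r^2 - 25*r + 150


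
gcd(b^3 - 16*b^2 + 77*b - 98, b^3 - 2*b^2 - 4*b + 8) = b - 2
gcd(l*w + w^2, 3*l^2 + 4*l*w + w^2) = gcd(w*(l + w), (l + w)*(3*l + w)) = l + w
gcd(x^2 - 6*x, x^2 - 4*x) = x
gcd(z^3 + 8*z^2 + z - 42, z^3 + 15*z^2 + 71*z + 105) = z^2 + 10*z + 21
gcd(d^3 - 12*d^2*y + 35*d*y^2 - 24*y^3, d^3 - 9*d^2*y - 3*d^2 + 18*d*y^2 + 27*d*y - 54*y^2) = -d + 3*y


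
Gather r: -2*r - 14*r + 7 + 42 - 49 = -16*r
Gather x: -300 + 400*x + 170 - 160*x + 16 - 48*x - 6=192*x - 120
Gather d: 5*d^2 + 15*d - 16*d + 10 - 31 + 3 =5*d^2 - d - 18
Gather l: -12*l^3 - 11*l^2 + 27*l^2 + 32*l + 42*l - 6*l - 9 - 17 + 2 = -12*l^3 + 16*l^2 + 68*l - 24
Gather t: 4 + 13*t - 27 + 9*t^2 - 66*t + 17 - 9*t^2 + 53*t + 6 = 0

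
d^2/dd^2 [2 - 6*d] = 0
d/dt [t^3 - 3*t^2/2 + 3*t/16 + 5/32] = 3*t^2 - 3*t + 3/16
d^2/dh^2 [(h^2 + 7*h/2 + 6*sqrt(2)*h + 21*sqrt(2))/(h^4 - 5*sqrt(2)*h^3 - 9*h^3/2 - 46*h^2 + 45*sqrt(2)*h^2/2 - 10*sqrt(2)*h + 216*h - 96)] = 2*(24*h^8 + 60*h^7 + 168*sqrt(2)*h^7 - 3918*h^6 - 988*sqrt(2)*h^6 - 14091*h^5 - 1698*sqrt(2)*h^5 + 4059*sqrt(2)*h^4 + 209208*h^4 + 188068*sqrt(2)*h^3 + 437790*h^3 - 3584880*h^2 + 1080828*sqrt(2)*h^2 - 5906736*sqrt(2)*h + 5129856*h - 163584 + 8098368*sqrt(2))/(8*h^12 - 120*sqrt(2)*h^11 - 108*h^11 + 582*h^10 + 1620*sqrt(2)*h^10 - 1809*h^9 + 1510*sqrt(2)*h^9 - 111105*sqrt(2)*h^8 + 1968*h^8 + 23706*h^7 + 342960*sqrt(2)*h^7 - 1032056*h^6 + 2357370*sqrt(2)*h^6 - 17185080*sqrt(2)*h^5 + 12275712*h^5 - 59363328*h^4 + 39610080*sqrt(2)*h^4 - 36833920*sqrt(2)*h^3 + 128521728*h^3 - 118130688*h^2 + 14929920*sqrt(2)*h^2 - 2211840*sqrt(2)*h + 47775744*h - 7077888)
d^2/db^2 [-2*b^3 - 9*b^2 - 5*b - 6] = -12*b - 18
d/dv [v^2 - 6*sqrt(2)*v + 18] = 2*v - 6*sqrt(2)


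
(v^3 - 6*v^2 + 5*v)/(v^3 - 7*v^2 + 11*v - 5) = v/(v - 1)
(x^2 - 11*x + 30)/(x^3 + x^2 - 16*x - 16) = (x^2 - 11*x + 30)/(x^3 + x^2 - 16*x - 16)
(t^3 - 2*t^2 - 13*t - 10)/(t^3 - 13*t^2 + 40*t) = (t^2 + 3*t + 2)/(t*(t - 8))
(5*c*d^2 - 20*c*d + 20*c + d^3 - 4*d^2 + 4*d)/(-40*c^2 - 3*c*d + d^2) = (-d^2 + 4*d - 4)/(8*c - d)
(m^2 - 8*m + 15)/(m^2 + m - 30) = (m - 3)/(m + 6)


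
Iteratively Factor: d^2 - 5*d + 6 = (d - 2)*(d - 3)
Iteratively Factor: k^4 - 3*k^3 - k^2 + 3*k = (k)*(k^3 - 3*k^2 - k + 3) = k*(k - 3)*(k^2 - 1) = k*(k - 3)*(k + 1)*(k - 1)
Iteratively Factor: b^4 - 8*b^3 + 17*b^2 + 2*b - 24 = (b + 1)*(b^3 - 9*b^2 + 26*b - 24) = (b - 4)*(b + 1)*(b^2 - 5*b + 6) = (b - 4)*(b - 2)*(b + 1)*(b - 3)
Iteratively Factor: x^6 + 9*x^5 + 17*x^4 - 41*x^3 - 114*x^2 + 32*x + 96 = (x - 1)*(x^5 + 10*x^4 + 27*x^3 - 14*x^2 - 128*x - 96) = (x - 1)*(x + 4)*(x^4 + 6*x^3 + 3*x^2 - 26*x - 24) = (x - 1)*(x + 3)*(x + 4)*(x^3 + 3*x^2 - 6*x - 8) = (x - 1)*(x + 3)*(x + 4)^2*(x^2 - x - 2) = (x - 1)*(x + 1)*(x + 3)*(x + 4)^2*(x - 2)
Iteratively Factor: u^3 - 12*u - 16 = (u + 2)*(u^2 - 2*u - 8) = (u - 4)*(u + 2)*(u + 2)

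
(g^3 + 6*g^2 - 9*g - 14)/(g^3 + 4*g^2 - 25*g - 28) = (g - 2)/(g - 4)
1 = 1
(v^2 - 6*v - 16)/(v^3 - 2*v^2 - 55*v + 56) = (v + 2)/(v^2 + 6*v - 7)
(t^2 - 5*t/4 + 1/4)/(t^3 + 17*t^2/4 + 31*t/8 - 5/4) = 2*(t - 1)/(2*t^2 + 9*t + 10)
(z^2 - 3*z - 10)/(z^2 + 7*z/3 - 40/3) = 3*(z^2 - 3*z - 10)/(3*z^2 + 7*z - 40)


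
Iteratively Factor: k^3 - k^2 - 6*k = (k + 2)*(k^2 - 3*k) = k*(k + 2)*(k - 3)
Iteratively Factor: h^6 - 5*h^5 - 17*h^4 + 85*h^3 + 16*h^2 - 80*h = (h + 4)*(h^5 - 9*h^4 + 19*h^3 + 9*h^2 - 20*h) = (h - 4)*(h + 4)*(h^4 - 5*h^3 - h^2 + 5*h) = (h - 4)*(h + 1)*(h + 4)*(h^3 - 6*h^2 + 5*h) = h*(h - 4)*(h + 1)*(h + 4)*(h^2 - 6*h + 5) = h*(h - 4)*(h - 1)*(h + 1)*(h + 4)*(h - 5)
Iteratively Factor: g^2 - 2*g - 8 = (g + 2)*(g - 4)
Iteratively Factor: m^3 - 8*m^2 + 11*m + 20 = (m + 1)*(m^2 - 9*m + 20) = (m - 5)*(m + 1)*(m - 4)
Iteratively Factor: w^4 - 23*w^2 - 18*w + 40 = (w - 1)*(w^3 + w^2 - 22*w - 40) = (w - 5)*(w - 1)*(w^2 + 6*w + 8) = (w - 5)*(w - 1)*(w + 4)*(w + 2)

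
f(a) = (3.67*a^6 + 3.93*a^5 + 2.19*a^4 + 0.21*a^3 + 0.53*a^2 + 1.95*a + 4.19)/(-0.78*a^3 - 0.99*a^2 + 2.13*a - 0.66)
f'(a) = (2.34*a^2 + 1.98*a - 2.13)*(3.67*a^6 + 3.93*a^5 + 2.19*a^4 + 0.21*a^3 + 0.53*a^2 + 1.95*a + 4.19)/(-0.78*a^3 - 0.99*a^2 + 2.13*a - 0.66)^2 + (22.02*a^5 + 19.65*a^4 + 8.76*a^3 + 0.63*a^2 + 1.06*a + 1.95)/(-0.78*a^3 - 0.99*a^2 + 2.13*a - 0.66)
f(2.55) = -105.58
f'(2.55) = -98.93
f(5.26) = -730.96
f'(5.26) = -396.02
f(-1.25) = -2.85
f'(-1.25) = 9.57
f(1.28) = -36.53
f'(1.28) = 3.10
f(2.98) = -155.26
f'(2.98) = -132.88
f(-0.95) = -1.40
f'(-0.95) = 1.50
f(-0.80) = -1.32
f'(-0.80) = -0.30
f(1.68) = -45.47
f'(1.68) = -40.17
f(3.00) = -157.93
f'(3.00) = -134.57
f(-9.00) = 3697.33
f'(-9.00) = -1175.09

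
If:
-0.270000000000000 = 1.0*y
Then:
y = -0.27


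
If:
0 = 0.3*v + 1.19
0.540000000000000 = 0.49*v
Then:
No Solution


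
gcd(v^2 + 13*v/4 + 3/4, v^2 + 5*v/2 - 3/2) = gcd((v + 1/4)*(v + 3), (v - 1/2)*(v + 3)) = v + 3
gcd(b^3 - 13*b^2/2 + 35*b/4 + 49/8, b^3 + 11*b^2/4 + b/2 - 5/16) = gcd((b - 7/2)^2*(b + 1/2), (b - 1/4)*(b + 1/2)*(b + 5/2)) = b + 1/2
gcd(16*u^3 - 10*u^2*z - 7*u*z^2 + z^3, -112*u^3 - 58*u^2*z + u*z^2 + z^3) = -16*u^2 - 6*u*z + z^2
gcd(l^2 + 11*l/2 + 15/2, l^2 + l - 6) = l + 3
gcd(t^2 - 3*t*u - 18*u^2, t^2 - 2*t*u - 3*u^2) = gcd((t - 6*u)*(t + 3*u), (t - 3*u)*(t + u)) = 1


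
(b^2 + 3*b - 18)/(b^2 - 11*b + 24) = (b + 6)/(b - 8)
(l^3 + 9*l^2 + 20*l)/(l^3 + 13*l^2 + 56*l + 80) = l/(l + 4)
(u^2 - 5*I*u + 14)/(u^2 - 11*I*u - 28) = (u + 2*I)/(u - 4*I)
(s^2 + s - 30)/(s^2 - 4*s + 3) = (s^2 + s - 30)/(s^2 - 4*s + 3)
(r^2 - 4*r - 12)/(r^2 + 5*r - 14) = (r^2 - 4*r - 12)/(r^2 + 5*r - 14)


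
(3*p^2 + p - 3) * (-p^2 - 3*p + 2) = -3*p^4 - 10*p^3 + 6*p^2 + 11*p - 6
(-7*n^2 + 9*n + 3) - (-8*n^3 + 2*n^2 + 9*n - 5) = 8*n^3 - 9*n^2 + 8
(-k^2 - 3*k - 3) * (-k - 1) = k^3 + 4*k^2 + 6*k + 3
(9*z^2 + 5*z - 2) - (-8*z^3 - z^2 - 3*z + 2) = 8*z^3 + 10*z^2 + 8*z - 4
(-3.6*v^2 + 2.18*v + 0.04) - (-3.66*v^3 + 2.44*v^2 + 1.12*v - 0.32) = 3.66*v^3 - 6.04*v^2 + 1.06*v + 0.36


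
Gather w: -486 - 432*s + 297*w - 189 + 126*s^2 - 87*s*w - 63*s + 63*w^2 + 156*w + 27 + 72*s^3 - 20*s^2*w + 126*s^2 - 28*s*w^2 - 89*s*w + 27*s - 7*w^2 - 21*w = 72*s^3 + 252*s^2 - 468*s + w^2*(56 - 28*s) + w*(-20*s^2 - 176*s + 432) - 648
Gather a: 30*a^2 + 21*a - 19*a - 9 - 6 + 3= 30*a^2 + 2*a - 12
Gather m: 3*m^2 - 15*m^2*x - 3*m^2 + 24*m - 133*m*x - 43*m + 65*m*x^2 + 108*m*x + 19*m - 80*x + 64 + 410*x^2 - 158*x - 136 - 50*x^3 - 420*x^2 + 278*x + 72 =-15*m^2*x + m*(65*x^2 - 25*x) - 50*x^3 - 10*x^2 + 40*x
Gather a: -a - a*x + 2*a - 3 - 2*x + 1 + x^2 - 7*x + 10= a*(1 - x) + x^2 - 9*x + 8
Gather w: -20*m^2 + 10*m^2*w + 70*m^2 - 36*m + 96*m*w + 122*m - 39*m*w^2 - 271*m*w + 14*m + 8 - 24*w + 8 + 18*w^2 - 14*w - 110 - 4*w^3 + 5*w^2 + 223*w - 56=50*m^2 + 100*m - 4*w^3 + w^2*(23 - 39*m) + w*(10*m^2 - 175*m + 185) - 150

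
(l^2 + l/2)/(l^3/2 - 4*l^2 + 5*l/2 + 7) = l*(2*l + 1)/(l^3 - 8*l^2 + 5*l + 14)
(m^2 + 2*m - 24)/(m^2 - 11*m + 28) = (m + 6)/(m - 7)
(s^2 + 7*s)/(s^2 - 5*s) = (s + 7)/(s - 5)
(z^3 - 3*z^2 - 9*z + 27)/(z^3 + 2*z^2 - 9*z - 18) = (z - 3)/(z + 2)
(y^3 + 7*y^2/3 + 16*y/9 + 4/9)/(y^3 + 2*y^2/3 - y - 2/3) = (y + 2/3)/(y - 1)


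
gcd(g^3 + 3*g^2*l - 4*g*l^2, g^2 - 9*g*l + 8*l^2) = g - l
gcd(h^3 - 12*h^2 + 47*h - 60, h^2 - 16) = h - 4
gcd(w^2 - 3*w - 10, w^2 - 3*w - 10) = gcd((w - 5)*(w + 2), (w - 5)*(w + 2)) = w^2 - 3*w - 10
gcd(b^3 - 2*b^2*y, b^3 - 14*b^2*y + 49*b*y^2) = b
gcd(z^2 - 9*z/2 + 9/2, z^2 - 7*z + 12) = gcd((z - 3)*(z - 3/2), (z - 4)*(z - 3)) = z - 3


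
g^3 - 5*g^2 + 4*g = g*(g - 4)*(g - 1)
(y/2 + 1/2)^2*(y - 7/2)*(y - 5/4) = y^4/4 - 11*y^3/16 - 33*y^2/32 + y + 35/32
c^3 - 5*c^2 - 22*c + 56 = (c - 7)*(c - 2)*(c + 4)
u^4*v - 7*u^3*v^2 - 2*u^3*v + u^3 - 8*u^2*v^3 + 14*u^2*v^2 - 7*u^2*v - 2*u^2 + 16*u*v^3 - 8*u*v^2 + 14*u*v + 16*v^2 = (u - 2)*(u - 8*v)*(u + v)*(u*v + 1)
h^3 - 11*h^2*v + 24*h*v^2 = h*(h - 8*v)*(h - 3*v)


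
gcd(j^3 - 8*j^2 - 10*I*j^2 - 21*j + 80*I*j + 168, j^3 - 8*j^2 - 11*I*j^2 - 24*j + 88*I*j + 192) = j^2 + j*(-8 - 3*I) + 24*I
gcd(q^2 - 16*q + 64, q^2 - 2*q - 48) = q - 8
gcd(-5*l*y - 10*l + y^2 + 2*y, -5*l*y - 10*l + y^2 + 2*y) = -5*l*y - 10*l + y^2 + 2*y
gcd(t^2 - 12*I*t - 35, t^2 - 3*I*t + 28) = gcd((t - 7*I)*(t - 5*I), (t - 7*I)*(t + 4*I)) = t - 7*I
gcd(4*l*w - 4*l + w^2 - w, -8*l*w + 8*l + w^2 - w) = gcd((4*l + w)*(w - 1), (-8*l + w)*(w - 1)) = w - 1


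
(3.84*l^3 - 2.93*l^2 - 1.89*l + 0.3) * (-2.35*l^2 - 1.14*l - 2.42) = -9.024*l^5 + 2.5079*l^4 - 1.5111*l^3 + 8.5402*l^2 + 4.2318*l - 0.726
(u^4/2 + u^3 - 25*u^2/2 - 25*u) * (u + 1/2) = u^5/2 + 5*u^4/4 - 12*u^3 - 125*u^2/4 - 25*u/2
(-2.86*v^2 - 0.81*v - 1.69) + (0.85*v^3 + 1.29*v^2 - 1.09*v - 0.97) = 0.85*v^3 - 1.57*v^2 - 1.9*v - 2.66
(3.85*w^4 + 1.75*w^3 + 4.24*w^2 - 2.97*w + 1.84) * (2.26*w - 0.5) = 8.701*w^5 + 2.03*w^4 + 8.7074*w^3 - 8.8322*w^2 + 5.6434*w - 0.92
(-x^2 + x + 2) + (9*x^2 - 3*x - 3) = 8*x^2 - 2*x - 1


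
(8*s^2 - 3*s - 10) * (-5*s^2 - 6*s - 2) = -40*s^4 - 33*s^3 + 52*s^2 + 66*s + 20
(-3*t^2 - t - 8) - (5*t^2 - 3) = -8*t^2 - t - 5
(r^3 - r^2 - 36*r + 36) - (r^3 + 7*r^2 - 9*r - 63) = -8*r^2 - 27*r + 99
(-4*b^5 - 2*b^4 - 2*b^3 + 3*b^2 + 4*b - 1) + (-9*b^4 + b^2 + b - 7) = -4*b^5 - 11*b^4 - 2*b^3 + 4*b^2 + 5*b - 8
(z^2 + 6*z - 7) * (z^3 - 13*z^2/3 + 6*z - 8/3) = z^5 + 5*z^4/3 - 27*z^3 + 191*z^2/3 - 58*z + 56/3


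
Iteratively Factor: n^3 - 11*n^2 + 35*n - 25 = (n - 1)*(n^2 - 10*n + 25) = (n - 5)*(n - 1)*(n - 5)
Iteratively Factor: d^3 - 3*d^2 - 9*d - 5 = (d + 1)*(d^2 - 4*d - 5) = (d - 5)*(d + 1)*(d + 1)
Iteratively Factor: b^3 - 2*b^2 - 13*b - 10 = (b + 1)*(b^2 - 3*b - 10) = (b + 1)*(b + 2)*(b - 5)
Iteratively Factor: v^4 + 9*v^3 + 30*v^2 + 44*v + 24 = (v + 2)*(v^3 + 7*v^2 + 16*v + 12) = (v + 2)^2*(v^2 + 5*v + 6) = (v + 2)^3*(v + 3)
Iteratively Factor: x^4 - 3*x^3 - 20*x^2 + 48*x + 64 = (x + 1)*(x^3 - 4*x^2 - 16*x + 64) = (x - 4)*(x + 1)*(x^2 - 16) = (x - 4)^2*(x + 1)*(x + 4)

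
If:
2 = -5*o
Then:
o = -2/5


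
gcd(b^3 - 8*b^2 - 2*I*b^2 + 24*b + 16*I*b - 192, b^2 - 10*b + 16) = b - 8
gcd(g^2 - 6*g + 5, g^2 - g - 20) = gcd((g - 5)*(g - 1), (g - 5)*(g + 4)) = g - 5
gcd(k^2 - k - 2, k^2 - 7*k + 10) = k - 2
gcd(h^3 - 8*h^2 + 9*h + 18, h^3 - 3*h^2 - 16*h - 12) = h^2 - 5*h - 6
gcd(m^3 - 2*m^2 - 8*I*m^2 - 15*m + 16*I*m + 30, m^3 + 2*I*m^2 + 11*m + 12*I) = m - 3*I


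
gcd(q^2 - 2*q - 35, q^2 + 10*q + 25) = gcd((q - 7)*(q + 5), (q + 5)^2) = q + 5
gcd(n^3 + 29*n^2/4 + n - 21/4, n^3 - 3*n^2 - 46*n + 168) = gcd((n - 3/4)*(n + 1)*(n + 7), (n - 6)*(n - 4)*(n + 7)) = n + 7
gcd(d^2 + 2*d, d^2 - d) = d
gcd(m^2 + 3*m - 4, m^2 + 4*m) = m + 4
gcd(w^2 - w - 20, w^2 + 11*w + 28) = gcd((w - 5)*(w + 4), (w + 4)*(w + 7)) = w + 4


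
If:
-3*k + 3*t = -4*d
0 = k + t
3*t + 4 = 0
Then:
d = 2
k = 4/3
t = -4/3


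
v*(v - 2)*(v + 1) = v^3 - v^2 - 2*v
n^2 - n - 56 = (n - 8)*(n + 7)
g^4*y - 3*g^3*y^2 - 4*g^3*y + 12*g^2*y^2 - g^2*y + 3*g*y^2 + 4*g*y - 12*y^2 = (g - 4)*(g - 1)*(g - 3*y)*(g*y + y)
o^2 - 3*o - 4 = (o - 4)*(o + 1)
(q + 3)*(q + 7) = q^2 + 10*q + 21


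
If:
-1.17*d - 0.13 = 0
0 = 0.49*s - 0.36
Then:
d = -0.11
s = 0.73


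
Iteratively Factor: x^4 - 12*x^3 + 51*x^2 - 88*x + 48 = (x - 4)*(x^3 - 8*x^2 + 19*x - 12) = (x - 4)^2*(x^2 - 4*x + 3) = (x - 4)^2*(x - 3)*(x - 1)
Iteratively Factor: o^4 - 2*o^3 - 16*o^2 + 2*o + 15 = (o + 1)*(o^3 - 3*o^2 - 13*o + 15) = (o - 1)*(o + 1)*(o^2 - 2*o - 15) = (o - 5)*(o - 1)*(o + 1)*(o + 3)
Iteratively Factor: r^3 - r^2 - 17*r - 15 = (r + 1)*(r^2 - 2*r - 15) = (r - 5)*(r + 1)*(r + 3)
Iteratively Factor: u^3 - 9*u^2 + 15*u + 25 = (u + 1)*(u^2 - 10*u + 25) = (u - 5)*(u + 1)*(u - 5)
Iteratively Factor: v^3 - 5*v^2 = (v)*(v^2 - 5*v) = v^2*(v - 5)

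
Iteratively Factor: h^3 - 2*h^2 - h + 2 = (h - 1)*(h^2 - h - 2) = (h - 1)*(h + 1)*(h - 2)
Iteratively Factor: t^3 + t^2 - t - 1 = (t + 1)*(t^2 - 1) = (t + 1)^2*(t - 1)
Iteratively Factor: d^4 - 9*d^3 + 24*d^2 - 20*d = (d - 2)*(d^3 - 7*d^2 + 10*d) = d*(d - 2)*(d^2 - 7*d + 10) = d*(d - 2)^2*(d - 5)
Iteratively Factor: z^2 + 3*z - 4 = (z + 4)*(z - 1)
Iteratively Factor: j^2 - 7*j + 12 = (j - 4)*(j - 3)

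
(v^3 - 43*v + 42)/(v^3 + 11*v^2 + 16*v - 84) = (v^2 - 7*v + 6)/(v^2 + 4*v - 12)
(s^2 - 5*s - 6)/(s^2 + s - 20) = (s^2 - 5*s - 6)/(s^2 + s - 20)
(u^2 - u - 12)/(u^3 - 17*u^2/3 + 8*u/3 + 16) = 3*(u + 3)/(3*u^2 - 5*u - 12)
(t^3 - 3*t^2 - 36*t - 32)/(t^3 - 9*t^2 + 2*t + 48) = (t^2 + 5*t + 4)/(t^2 - t - 6)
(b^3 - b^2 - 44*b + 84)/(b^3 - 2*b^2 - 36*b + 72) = (b + 7)/(b + 6)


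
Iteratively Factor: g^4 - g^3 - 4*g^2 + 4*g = (g)*(g^3 - g^2 - 4*g + 4) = g*(g - 2)*(g^2 + g - 2) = g*(g - 2)*(g + 2)*(g - 1)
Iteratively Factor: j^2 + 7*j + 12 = (j + 4)*(j + 3)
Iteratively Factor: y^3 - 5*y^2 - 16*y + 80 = (y + 4)*(y^2 - 9*y + 20) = (y - 5)*(y + 4)*(y - 4)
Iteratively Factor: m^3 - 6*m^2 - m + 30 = (m - 5)*(m^2 - m - 6) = (m - 5)*(m + 2)*(m - 3)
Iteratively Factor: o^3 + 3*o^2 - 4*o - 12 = (o + 2)*(o^2 + o - 6) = (o - 2)*(o + 2)*(o + 3)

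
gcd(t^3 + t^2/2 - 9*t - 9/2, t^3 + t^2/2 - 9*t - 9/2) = t^3 + t^2/2 - 9*t - 9/2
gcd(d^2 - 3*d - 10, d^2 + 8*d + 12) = d + 2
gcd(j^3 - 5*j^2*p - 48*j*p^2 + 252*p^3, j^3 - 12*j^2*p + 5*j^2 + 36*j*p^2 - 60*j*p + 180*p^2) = j^2 - 12*j*p + 36*p^2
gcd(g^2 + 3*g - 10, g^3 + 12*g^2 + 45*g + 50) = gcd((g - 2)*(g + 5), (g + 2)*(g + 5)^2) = g + 5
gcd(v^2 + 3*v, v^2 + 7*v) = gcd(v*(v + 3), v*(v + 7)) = v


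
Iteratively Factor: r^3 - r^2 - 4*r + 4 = (r + 2)*(r^2 - 3*r + 2) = (r - 2)*(r + 2)*(r - 1)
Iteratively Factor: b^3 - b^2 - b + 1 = (b - 1)*(b^2 - 1) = (b - 1)^2*(b + 1)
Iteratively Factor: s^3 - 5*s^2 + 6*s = (s - 2)*(s^2 - 3*s) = s*(s - 2)*(s - 3)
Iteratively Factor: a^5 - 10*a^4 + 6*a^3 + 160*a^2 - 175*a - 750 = (a - 5)*(a^4 - 5*a^3 - 19*a^2 + 65*a + 150) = (a - 5)^2*(a^3 - 19*a - 30) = (a - 5)^2*(a + 3)*(a^2 - 3*a - 10) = (a - 5)^2*(a + 2)*(a + 3)*(a - 5)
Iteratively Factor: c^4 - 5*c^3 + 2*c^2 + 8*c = (c - 4)*(c^3 - c^2 - 2*c) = c*(c - 4)*(c^2 - c - 2) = c*(c - 4)*(c + 1)*(c - 2)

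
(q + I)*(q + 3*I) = q^2 + 4*I*q - 3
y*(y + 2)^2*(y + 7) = y^4 + 11*y^3 + 32*y^2 + 28*y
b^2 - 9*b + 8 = (b - 8)*(b - 1)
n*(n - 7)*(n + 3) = n^3 - 4*n^2 - 21*n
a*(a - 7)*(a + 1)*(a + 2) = a^4 - 4*a^3 - 19*a^2 - 14*a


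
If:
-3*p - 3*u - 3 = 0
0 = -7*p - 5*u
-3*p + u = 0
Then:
No Solution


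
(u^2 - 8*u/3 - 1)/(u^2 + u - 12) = (u + 1/3)/(u + 4)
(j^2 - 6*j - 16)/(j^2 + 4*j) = (j^2 - 6*j - 16)/(j*(j + 4))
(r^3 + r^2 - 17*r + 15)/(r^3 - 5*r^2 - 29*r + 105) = (r - 1)/(r - 7)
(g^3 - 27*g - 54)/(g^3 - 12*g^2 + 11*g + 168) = (g^2 - 3*g - 18)/(g^2 - 15*g + 56)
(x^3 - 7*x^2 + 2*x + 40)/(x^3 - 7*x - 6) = (x^2 - 9*x + 20)/(x^2 - 2*x - 3)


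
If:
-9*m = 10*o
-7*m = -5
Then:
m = 5/7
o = -9/14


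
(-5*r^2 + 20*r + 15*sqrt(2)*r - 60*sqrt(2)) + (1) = -5*r^2 + 20*r + 15*sqrt(2)*r - 60*sqrt(2) + 1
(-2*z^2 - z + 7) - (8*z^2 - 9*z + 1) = -10*z^2 + 8*z + 6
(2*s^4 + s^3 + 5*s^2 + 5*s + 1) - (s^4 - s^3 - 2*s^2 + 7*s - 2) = s^4 + 2*s^3 + 7*s^2 - 2*s + 3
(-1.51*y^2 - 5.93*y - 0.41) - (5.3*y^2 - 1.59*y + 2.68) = -6.81*y^2 - 4.34*y - 3.09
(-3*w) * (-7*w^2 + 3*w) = 21*w^3 - 9*w^2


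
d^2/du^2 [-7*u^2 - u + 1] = -14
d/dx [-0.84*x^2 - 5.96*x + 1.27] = -1.68*x - 5.96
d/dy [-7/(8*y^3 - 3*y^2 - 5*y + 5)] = 7*(24*y^2 - 6*y - 5)/(8*y^3 - 3*y^2 - 5*y + 5)^2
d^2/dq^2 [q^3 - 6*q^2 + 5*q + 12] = 6*q - 12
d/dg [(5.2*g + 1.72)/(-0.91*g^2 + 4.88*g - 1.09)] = (4.732*g^2 + 3.1304*g - 14.0616)/(0.8281*g^4 - 8.8816*g^3 + 25.7982*g^2 - 10.6384*g + 1.1881)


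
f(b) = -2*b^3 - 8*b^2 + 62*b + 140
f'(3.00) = -40.00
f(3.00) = 200.00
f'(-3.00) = 56.00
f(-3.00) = -64.00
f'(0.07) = 60.85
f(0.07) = 144.30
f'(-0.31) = 66.38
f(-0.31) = 120.07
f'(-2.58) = 63.34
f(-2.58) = -38.86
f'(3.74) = -81.77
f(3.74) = 155.35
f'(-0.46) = 68.09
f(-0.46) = 109.98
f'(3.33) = -57.81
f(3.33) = 183.90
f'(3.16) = -48.47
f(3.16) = 192.93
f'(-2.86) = 58.68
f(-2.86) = -55.97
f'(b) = -6*b^2 - 16*b + 62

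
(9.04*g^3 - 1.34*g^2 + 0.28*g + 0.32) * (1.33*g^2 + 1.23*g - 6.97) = 12.0232*g^5 + 9.337*g^4 - 64.2846*g^3 + 10.1098*g^2 - 1.558*g - 2.2304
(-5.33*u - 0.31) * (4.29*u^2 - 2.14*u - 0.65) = -22.8657*u^3 + 10.0763*u^2 + 4.1279*u + 0.2015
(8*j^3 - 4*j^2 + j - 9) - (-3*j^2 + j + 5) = 8*j^3 - j^2 - 14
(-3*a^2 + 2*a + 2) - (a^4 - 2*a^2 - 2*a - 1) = -a^4 - a^2 + 4*a + 3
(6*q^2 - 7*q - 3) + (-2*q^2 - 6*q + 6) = 4*q^2 - 13*q + 3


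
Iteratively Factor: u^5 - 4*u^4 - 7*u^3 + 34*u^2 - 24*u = (u - 1)*(u^4 - 3*u^3 - 10*u^2 + 24*u) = (u - 1)*(u + 3)*(u^3 - 6*u^2 + 8*u) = (u - 2)*(u - 1)*(u + 3)*(u^2 - 4*u) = (u - 4)*(u - 2)*(u - 1)*(u + 3)*(u)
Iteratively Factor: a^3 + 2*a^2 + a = (a + 1)*(a^2 + a) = (a + 1)^2*(a)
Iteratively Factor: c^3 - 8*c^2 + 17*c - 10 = (c - 5)*(c^2 - 3*c + 2) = (c - 5)*(c - 2)*(c - 1)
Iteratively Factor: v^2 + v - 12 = (v + 4)*(v - 3)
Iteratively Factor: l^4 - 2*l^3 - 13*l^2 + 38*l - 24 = (l - 3)*(l^3 + l^2 - 10*l + 8) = (l - 3)*(l + 4)*(l^2 - 3*l + 2) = (l - 3)*(l - 2)*(l + 4)*(l - 1)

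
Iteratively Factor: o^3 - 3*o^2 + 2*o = (o - 2)*(o^2 - o) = o*(o - 2)*(o - 1)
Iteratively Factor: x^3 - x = (x + 1)*(x^2 - x) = x*(x + 1)*(x - 1)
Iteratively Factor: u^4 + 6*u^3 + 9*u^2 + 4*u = (u + 1)*(u^3 + 5*u^2 + 4*u) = u*(u + 1)*(u^2 + 5*u + 4) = u*(u + 1)*(u + 4)*(u + 1)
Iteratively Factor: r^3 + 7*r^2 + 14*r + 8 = (r + 1)*(r^2 + 6*r + 8) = (r + 1)*(r + 2)*(r + 4)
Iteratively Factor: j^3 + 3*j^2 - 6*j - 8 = (j + 4)*(j^2 - j - 2) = (j + 1)*(j + 4)*(j - 2)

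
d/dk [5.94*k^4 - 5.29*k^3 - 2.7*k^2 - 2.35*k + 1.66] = 23.76*k^3 - 15.87*k^2 - 5.4*k - 2.35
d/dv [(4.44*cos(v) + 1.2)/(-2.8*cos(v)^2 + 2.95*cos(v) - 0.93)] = (-12.432*cos(v)^2 - 6.72*cos(v) + 7.6692)*sin(v)/(7.84*cos(v)^4 - 16.52*cos(v)^3 + 13.9105*cos(v)^2 - 5.487*cos(v) + 0.8649)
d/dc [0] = 0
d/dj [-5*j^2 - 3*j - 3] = -10*j - 3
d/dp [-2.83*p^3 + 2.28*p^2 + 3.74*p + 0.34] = -8.49*p^2 + 4.56*p + 3.74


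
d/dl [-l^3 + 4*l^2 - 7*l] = -3*l^2 + 8*l - 7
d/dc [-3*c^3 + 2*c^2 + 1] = c*(4 - 9*c)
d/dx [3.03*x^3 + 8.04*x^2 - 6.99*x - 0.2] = 9.09*x^2 + 16.08*x - 6.99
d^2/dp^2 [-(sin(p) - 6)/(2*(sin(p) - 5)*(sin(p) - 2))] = (sin(p)^5 - 17*sin(p)^4 + 64*sin(p)^3 + 52*sin(p)^2 - 512*sin(p) + 328)/(2*(sin(p) - 5)^3*(sin(p) - 2)^3)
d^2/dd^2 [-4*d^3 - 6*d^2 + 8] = -24*d - 12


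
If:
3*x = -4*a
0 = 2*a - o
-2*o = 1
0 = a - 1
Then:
No Solution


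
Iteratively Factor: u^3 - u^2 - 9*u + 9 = (u - 3)*(u^2 + 2*u - 3) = (u - 3)*(u + 3)*(u - 1)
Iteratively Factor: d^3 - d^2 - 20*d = (d)*(d^2 - d - 20) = d*(d + 4)*(d - 5)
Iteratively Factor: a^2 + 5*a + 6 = (a + 2)*(a + 3)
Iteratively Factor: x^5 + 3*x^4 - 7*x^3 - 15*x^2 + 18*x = (x + 3)*(x^4 - 7*x^2 + 6*x) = (x - 1)*(x + 3)*(x^3 + x^2 - 6*x) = (x - 1)*(x + 3)^2*(x^2 - 2*x) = (x - 2)*(x - 1)*(x + 3)^2*(x)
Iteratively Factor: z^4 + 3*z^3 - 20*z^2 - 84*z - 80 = (z + 2)*(z^3 + z^2 - 22*z - 40) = (z + 2)*(z + 4)*(z^2 - 3*z - 10) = (z - 5)*(z + 2)*(z + 4)*(z + 2)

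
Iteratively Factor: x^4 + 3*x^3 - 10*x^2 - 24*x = (x + 4)*(x^3 - x^2 - 6*x) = (x - 3)*(x + 4)*(x^2 + 2*x) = x*(x - 3)*(x + 4)*(x + 2)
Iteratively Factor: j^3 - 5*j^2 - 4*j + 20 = (j - 2)*(j^2 - 3*j - 10) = (j - 5)*(j - 2)*(j + 2)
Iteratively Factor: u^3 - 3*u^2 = (u - 3)*(u^2) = u*(u - 3)*(u)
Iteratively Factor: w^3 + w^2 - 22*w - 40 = (w + 2)*(w^2 - w - 20) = (w - 5)*(w + 2)*(w + 4)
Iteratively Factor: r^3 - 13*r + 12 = (r - 3)*(r^2 + 3*r - 4) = (r - 3)*(r + 4)*(r - 1)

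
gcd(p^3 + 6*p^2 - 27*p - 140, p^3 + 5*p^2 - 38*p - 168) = p^2 + 11*p + 28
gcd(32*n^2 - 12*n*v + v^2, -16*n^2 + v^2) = -4*n + v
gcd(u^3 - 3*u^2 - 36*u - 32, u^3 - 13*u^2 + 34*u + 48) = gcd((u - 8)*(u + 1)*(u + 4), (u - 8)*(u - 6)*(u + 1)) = u^2 - 7*u - 8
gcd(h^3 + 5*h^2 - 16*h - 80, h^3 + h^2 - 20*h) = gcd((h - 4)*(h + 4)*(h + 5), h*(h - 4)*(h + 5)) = h^2 + h - 20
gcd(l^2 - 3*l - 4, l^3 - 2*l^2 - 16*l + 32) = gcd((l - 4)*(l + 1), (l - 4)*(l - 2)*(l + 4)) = l - 4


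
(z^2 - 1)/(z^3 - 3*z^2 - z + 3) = 1/(z - 3)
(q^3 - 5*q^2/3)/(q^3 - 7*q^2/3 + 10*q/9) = 3*q/(3*q - 2)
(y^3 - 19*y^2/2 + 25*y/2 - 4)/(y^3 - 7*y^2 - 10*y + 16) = (y - 1/2)/(y + 2)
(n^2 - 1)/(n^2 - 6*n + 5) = (n + 1)/(n - 5)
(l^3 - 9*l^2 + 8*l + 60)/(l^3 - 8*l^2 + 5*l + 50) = (l - 6)/(l - 5)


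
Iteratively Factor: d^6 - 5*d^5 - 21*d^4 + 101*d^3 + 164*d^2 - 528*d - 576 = (d + 1)*(d^5 - 6*d^4 - 15*d^3 + 116*d^2 + 48*d - 576) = (d - 4)*(d + 1)*(d^4 - 2*d^3 - 23*d^2 + 24*d + 144) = (d - 4)^2*(d + 1)*(d^3 + 2*d^2 - 15*d - 36) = (d - 4)^3*(d + 1)*(d^2 + 6*d + 9) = (d - 4)^3*(d + 1)*(d + 3)*(d + 3)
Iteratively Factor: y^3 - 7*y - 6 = (y + 1)*(y^2 - y - 6) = (y - 3)*(y + 1)*(y + 2)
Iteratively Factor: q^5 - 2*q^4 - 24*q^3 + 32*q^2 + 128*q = (q - 4)*(q^4 + 2*q^3 - 16*q^2 - 32*q) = (q - 4)*(q + 4)*(q^3 - 2*q^2 - 8*q) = q*(q - 4)*(q + 4)*(q^2 - 2*q - 8) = q*(q - 4)*(q + 2)*(q + 4)*(q - 4)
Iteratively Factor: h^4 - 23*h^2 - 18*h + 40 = (h - 5)*(h^3 + 5*h^2 + 2*h - 8) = (h - 5)*(h + 2)*(h^2 + 3*h - 4) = (h - 5)*(h - 1)*(h + 2)*(h + 4)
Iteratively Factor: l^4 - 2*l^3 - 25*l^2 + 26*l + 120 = (l + 2)*(l^3 - 4*l^2 - 17*l + 60) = (l - 5)*(l + 2)*(l^2 + l - 12) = (l - 5)*(l + 2)*(l + 4)*(l - 3)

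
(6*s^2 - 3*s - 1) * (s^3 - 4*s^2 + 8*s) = 6*s^5 - 27*s^4 + 59*s^3 - 20*s^2 - 8*s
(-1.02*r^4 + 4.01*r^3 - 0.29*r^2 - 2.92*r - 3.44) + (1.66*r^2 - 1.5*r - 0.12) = -1.02*r^4 + 4.01*r^3 + 1.37*r^2 - 4.42*r - 3.56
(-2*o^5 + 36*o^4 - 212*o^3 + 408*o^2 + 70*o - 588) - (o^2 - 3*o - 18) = -2*o^5 + 36*o^4 - 212*o^3 + 407*o^2 + 73*o - 570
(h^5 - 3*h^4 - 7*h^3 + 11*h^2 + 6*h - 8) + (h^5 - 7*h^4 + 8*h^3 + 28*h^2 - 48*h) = 2*h^5 - 10*h^4 + h^3 + 39*h^2 - 42*h - 8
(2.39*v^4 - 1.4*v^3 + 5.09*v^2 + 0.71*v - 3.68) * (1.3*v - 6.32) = 3.107*v^5 - 16.9248*v^4 + 15.465*v^3 - 31.2458*v^2 - 9.2712*v + 23.2576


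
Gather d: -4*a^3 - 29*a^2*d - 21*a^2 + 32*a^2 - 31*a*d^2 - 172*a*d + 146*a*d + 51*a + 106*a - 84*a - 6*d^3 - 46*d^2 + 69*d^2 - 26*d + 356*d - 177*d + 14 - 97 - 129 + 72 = -4*a^3 + 11*a^2 + 73*a - 6*d^3 + d^2*(23 - 31*a) + d*(-29*a^2 - 26*a + 153) - 140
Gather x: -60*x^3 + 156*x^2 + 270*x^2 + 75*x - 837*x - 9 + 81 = -60*x^3 + 426*x^2 - 762*x + 72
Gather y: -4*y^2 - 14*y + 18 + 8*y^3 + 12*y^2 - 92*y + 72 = 8*y^3 + 8*y^2 - 106*y + 90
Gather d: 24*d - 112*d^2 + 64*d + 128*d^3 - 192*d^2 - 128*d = 128*d^3 - 304*d^2 - 40*d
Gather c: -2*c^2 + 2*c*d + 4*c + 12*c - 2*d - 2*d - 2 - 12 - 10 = -2*c^2 + c*(2*d + 16) - 4*d - 24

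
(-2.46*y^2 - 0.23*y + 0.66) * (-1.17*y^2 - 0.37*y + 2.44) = 2.8782*y^4 + 1.1793*y^3 - 6.6895*y^2 - 0.8054*y + 1.6104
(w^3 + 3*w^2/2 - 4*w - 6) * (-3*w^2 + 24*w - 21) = -3*w^5 + 39*w^4/2 + 27*w^3 - 219*w^2/2 - 60*w + 126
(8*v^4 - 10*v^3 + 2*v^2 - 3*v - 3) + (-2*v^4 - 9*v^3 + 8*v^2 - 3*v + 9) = 6*v^4 - 19*v^3 + 10*v^2 - 6*v + 6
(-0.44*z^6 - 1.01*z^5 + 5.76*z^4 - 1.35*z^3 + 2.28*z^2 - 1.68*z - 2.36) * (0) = 0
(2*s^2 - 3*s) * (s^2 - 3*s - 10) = 2*s^4 - 9*s^3 - 11*s^2 + 30*s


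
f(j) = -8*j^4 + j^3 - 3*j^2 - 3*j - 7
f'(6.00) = -6843.00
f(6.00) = -10285.00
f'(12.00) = -54939.00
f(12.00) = -164635.00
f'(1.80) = -190.70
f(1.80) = -100.27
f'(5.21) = -4478.29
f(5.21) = -5857.06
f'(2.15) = -320.06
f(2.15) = -188.32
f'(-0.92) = 29.98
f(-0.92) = -13.29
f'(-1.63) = 153.33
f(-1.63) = -70.88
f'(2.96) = -824.37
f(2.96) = -630.36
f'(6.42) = -8385.37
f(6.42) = -13475.63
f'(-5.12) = 4401.33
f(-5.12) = -5702.06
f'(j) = -32*j^3 + 3*j^2 - 6*j - 3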